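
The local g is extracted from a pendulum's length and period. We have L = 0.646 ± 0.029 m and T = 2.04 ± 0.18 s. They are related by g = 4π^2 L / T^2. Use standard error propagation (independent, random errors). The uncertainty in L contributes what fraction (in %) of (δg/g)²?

(δg/g)² = (1·δL/L)² + (-2·δT/T)²
  L term: (1×0.0449)² = 0.00202
  T term: (-2×0.0882)² = 0.0311
Total = 0.0332. Share from L = 0.00202/0.0332 = 0.0608.

6.08%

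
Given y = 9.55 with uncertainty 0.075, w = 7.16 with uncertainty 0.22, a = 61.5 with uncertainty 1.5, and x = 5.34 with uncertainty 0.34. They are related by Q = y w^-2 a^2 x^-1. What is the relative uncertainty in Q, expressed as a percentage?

10.1%

For a monomial Q ∝ y, w^-2, a^2, x^-1, fractional errors add in quadrature:
  (1·δy/y)² = (1×0.00785)² = 6.17e-05;  (-2·δw/w)² = (-2×0.0307)² = 0.00378;  (2·δa/a)² = (2×0.0244)² = 0.00238;  (-1·δx/x)² = (-1×0.0637)² = 0.00405
δQ/Q = √(0.0103) = 0.101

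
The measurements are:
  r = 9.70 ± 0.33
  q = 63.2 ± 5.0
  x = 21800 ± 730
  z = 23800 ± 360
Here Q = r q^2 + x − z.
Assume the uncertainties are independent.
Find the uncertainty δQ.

6320

Let p = r·q^2 = 38700. δp/p = √((1·δr/r)² + (2·δq/q)²) = √(0.00116 + 0.0250) = 0.162, so δp = 6270.
Q = p + x − z: δQ = √(δp² + δx² + δz²) = √(3.93e+07 + 5.33e+05 + 1.3e+05) = 6320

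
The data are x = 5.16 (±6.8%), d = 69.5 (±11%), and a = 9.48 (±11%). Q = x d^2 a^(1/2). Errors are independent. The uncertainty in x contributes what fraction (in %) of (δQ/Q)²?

8.25%

(δQ/Q)² = (1·δx/x)² + (2·δd/d)² + (½·δa/a)²
  x term: (1×0.0680)² = 0.00462
  d term: (2×0.110)² = 0.0484
  a term: (0.5×0.110)² = 0.00302
Total = 0.0560. Share from x = 0.00462/0.0560 = 0.0825.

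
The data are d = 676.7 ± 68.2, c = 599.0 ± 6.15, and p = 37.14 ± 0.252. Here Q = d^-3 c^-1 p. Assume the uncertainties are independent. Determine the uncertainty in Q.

6.05e-11

Each factor contributes (exponent × relative error)² to (δQ/Q)²:
  (-3·δd/d)² = (-3×0.101)² = 0.0914;  (-1·δc/c)² = (-1×0.0103)² = 0.000105;  (1·δp/p)² = (1×0.00679)² = 4.6e-05
δQ/Q = √(0.0916) = 0.303
Q = 2.001e-10, so δQ = 0.303 × 2.001e-10 = 6.05e-11.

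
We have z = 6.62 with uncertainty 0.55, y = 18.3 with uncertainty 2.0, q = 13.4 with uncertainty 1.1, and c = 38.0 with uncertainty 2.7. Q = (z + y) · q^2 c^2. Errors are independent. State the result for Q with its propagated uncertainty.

(6.46 ± 1.50) × 10^6

Let u = z + y = 24.9. δu = √(δz² + δy²) = √(0.303 + 4.00) = 2.07, so δu/u = 0.0832.
Q is then a monomial in u, q, c:
δQ/Q = √((δu/u)² + (2·δq/q)² + (2·δc/c)²) = √(0.00693 + 0.0270 + 0.0202) = 0.233
Q = 6.46e+06, so δQ = 0.233 × 6.46e+06 = 1.5e+06.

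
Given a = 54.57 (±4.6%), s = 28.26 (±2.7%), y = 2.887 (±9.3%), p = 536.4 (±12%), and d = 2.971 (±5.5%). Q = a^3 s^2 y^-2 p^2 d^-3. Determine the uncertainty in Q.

Products/powers → add relative errors in quadrature, weighted by exponent:
  (3·δa/a)² = (3×0.0460)² = 0.0190;  (2·δs/s)² = (2×0.0270)² = 0.00292;  (-2·δy/y)² = (-2×0.0930)² = 0.0346;  (2·δp/p)² = (2×0.120)² = 0.0576;  (-3·δd/d)² = (-3×0.0550)² = 0.0272
δQ/Q = √(0.141) = 0.376
Q = 1.708e+11, so δQ = 0.376 × 1.708e+11 = 6.42e+10.

6.42e+10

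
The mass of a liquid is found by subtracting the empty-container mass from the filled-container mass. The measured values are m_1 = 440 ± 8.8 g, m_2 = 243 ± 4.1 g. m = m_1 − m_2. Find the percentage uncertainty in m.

4.93%

For a sum/difference, combine absolute errors in quadrature:
  (δm_1)² = 77.4;  (δm_2)² = 16.8
δm = √(94.3) = 9.71 g
m = 197 g, so δm/m = 9.71/197 = 0.0493.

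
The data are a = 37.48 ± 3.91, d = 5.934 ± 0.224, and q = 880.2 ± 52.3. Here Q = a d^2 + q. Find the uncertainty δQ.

178

Let p = a·d^2 = 1320. δp/p = √((1·δa/a)² + (2·δd/d)²) = √(0.0109 + 0.00570) = 0.129, so δp = 170.
Q = p + q: δQ = √(δp² + δq²) = √(28900 + 2740) = 178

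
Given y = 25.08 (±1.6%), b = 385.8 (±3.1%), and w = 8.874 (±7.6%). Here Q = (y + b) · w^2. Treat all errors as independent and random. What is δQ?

Let u = y + b = 410.9. δu = √(δy² + δb²) = √(0.161 + 143) = 12.0, so δu/u = 0.0291.
Q is then a monomial in u, w:
δQ/Q = √((δu/u)² + (2·δw/w)²) = √(0.000848 + 0.0231) = 0.155
Q = 32360, so δQ = 0.155 × 32360 = 5010.

5010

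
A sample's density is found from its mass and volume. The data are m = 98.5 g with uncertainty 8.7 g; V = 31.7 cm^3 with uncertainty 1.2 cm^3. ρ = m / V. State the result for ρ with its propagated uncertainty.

Relative error in a monomial: (δρ/ρ)² = Σ (nᵢ · δxᵢ/xᵢ)².
  (1·δm/m)² = (1×0.0883)² = 0.00780;  (-1·δV/V)² = (-1×0.0379)² = 0.00143
δρ/ρ = √(0.00923) = 0.0961
ρ = 3.11 g/cm^3, so δρ = 0.0961 × 3.11 = 0.299 g/cm^3.

3.11 ± 0.299 g/cm^3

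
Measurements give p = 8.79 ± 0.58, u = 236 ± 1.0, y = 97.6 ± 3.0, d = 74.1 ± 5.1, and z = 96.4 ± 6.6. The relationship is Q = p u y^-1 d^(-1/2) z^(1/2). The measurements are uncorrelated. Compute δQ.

Each factor contributes (exponent × relative error)² to (δQ/Q)²:
  (1·δp/p)² = (1×0.0660)² = 0.00435;  (1·δu/u)² = (1×0.00424)² = 1.8e-05;  (-1·δy/y)² = (-1×0.0307)² = 0.000945;  (−½·δd/d)² = (-0.5×0.0688)² = 0.00118;  (½·δz/z)² = (0.5×0.0685)² = 0.00117
δQ/Q = √(0.00767) = 0.0876
Q = 24.2, so δQ = 0.0876 × 24.2 = 2.12.

2.12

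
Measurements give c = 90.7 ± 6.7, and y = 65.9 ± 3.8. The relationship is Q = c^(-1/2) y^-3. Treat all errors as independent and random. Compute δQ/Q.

0.177

For a monomial Q ∝ c^(-1/2), y^-3, fractional errors add in quadrature:
  (−½·δc/c)² = (-0.5×0.0739)² = 0.00136;  (-3·δy/y)² = (-3×0.0577)² = 0.0299
δQ/Q = √(0.0313) = 0.177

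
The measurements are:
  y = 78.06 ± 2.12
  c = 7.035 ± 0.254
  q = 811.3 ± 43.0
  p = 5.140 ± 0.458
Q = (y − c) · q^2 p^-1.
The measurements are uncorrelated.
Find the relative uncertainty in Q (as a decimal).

Let u = y − c = 71.03. δu = √(δy² + δc²) = √(4.49 + 0.0645) = 2.14, so δu/u = 0.0301.
Q is then a monomial in u, q, p:
δQ/Q = √((δu/u)² + (2·δq/q)² + (-1·δp/p)²) = √(0.000904 + 0.0112 + 0.00794) = 0.142

0.142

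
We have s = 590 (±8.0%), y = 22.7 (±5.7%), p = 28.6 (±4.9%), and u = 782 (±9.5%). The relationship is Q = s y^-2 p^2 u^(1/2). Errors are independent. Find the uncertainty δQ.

Q is a product of powers, so relative uncertainties combine in quadrature:
  (1·δs/s)² = (1×0.0800)² = 0.00640;  (-2·δy/y)² = (-2×0.0570)² = 0.0130;  (2·δp/p)² = (2×0.0490)² = 0.00960;  (½·δu/u)² = (0.5×0.0950)² = 0.00226
δQ/Q = √(0.0313) = 0.177
Q = 26200, so δQ = 0.177 × 26200 = 4630.

4630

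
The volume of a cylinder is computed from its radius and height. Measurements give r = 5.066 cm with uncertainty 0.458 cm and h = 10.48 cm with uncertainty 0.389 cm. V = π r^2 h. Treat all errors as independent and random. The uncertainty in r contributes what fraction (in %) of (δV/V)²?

(δV/V)² = (2·δr/r)² + (1·δh/h)²
  r term: (2×0.0904)² = 0.0327
  h term: (1×0.0371)² = 0.00138
Total = 0.0341. Share from r = 0.0327/0.0341 = 0.960.

96.0%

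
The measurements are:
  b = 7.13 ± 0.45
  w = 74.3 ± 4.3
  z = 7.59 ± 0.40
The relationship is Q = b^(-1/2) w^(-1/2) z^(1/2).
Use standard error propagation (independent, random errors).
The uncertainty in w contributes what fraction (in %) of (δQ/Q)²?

33.1%

(δQ/Q)² = (−½·δb/b)² + (−½·δw/w)² + (½·δz/z)²
  b term: (-0.5×0.0631)² = 0.000996
  w term: (-0.5×0.0579)² = 0.000837
  z term: (0.5×0.0527)² = 0.000694
Total = 0.00253. Share from w = 0.000837/0.00253 = 0.331.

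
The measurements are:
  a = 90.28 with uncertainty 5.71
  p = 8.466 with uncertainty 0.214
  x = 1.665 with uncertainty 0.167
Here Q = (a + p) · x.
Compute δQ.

19.0

Let u = a + p = 98.75. δu = √(δa² + δp²) = √(32.6 + 0.0458) = 5.71, so δu/u = 0.0579.
Q is then a monomial in u, x:
δQ/Q = √((δu/u)² + (1·δx/x)²) = √(0.00335 + 0.0101) = 0.116
Q = 164.4, so δQ = 0.116 × 164.4 = 19.0.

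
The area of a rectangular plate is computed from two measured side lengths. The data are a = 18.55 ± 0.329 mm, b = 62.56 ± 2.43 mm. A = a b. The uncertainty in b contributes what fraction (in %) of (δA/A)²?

(δA/A)² = (1·δa/a)² + (1·δb/b)²
  a term: (1×0.0177)² = 0.000315
  b term: (1×0.0388)² = 0.00151
Total = 0.00182. Share from b = 0.00151/0.00182 = 0.827.

82.7%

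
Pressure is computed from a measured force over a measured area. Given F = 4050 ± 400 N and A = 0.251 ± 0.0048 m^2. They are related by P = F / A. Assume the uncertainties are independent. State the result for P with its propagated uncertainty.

16100 ± 1620 Pa

Since P is a product/quotient, work with relative uncertainties:
  (1·δF/F)² = (1×0.0988)² = 0.00975;  (-1·δA/A)² = (-1×0.0191)² = 0.000366
δP/P = √(0.0101) = 0.101
P = 16100 Pa, so δP = 0.101 × 16100 = 1620 Pa.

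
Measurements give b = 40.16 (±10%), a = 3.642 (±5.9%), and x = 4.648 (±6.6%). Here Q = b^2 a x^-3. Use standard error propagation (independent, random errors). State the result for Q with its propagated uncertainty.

Since Q is a product/quotient, work with relative uncertainties:
  (2·δb/b)² = (2×0.100)² = 0.0400;  (1·δa/a)² = (1×0.0590)² = 0.00348;  (-3·δx/x)² = (-3×0.0660)² = 0.0392
δQ/Q = √(0.0827) = 0.288
Q = 58.50, so δQ = 0.288 × 58.50 = 16.8.

58.50 ± 16.8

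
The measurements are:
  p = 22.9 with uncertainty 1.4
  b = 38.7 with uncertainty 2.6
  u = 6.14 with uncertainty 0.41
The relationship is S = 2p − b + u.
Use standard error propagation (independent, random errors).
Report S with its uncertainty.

Absolute uncertainties add in quadrature for a linear combination:
  (2·δp)² = 7.84;  (δb)² = 6.76;  (δu)² = 0.168
δS = √(14.8) = 3.84
S = 13.2.

13.2 ± 3.84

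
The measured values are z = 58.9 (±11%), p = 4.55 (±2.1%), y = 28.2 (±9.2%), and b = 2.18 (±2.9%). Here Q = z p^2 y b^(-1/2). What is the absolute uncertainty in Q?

Relative error in a monomial: (δQ/Q)² = Σ (nᵢ · δxᵢ/xᵢ)².
  (1·δz/z)² = (1×0.110)² = 0.0121;  (2·δp/p)² = (2×0.0210)² = 0.00176;  (1·δy/y)² = (1×0.0920)² = 0.00846;  (−½·δb/b)² = (-0.5×0.0290)² = 0.000210
δQ/Q = √(0.0225) = 0.150
Q = 23300, so δQ = 0.150 × 23300 = 3500.

3500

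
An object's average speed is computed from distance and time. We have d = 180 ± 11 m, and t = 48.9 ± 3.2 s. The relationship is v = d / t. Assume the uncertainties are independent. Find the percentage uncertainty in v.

8.95%

v is a product of powers, so relative uncertainties combine in quadrature:
  (1·δd/d)² = (1×0.0611)² = 0.00373;  (-1·δt/t)² = (-1×0.0654)² = 0.00428
δv/v = √(0.00802) = 0.0895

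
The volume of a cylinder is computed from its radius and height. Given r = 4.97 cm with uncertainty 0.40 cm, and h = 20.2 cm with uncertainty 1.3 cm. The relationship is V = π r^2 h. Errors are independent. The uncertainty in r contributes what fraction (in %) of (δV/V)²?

(δV/V)² = (2·δr/r)² + (1·δh/h)²
  r term: (2×0.0805)² = 0.0259
  h term: (1×0.0644)² = 0.00414
Total = 0.0301. Share from r = 0.0259/0.0301 = 0.862.

86.2%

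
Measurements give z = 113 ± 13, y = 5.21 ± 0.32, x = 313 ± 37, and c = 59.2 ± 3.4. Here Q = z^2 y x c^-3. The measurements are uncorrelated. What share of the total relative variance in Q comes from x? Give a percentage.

13.9%

(δQ/Q)² = (2·δz/z)² + (1·δy/y)² + (1·δx/x)² + (-3·δc/c)²
  z term: (2×0.115)² = 0.0529
  y term: (1×0.0614)² = 0.00377
  x term: (1×0.118)² = 0.0140
  c term: (-3×0.0574)² = 0.0297
Total = 0.100. Share from x = 0.0140/0.100 = 0.139.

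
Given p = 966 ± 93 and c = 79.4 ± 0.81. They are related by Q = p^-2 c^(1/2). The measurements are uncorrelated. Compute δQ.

1.84e-06

Products/powers → add relative errors in quadrature, weighted by exponent:
  (-2·δp/p)² = (-2×0.0963)² = 0.0371;  (½·δc/c)² = (0.5×0.0102)² = 2.6e-05
δQ/Q = √(0.0371) = 0.193
Q = 9.55e-06, so δQ = 0.193 × 9.55e-06 = 1.84e-06.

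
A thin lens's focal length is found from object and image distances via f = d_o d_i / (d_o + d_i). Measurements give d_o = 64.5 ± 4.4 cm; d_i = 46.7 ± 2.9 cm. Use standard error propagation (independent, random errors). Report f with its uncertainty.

∂f/∂d_o = (d_i/(d_o+d_i))² = 0.176;  ∂f/∂d_i = (d_o/(d_o+d_i))² = 0.336
δf = √((∂f/∂d_o · δd_o)² + (∂f/∂d_i · δd_i)²) = √(0.602 + 0.952) = 1.25 cm
f = 27.1 cm.

27.1 ± 1.25 cm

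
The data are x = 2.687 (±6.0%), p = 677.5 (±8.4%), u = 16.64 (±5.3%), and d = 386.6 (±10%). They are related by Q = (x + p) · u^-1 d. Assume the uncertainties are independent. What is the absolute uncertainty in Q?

2220

Let w = x + p = 680.2. δw = √(δx² + δp²) = √(0.0260 + 3240) = 56.9, so δw/w = 0.0837.
Q is then a monomial in w, u, d:
δQ/Q = √((δw/w)² + (-1·δu/u)² + (1·δd/d)²) = √(0.00700 + 0.00281 + 0.0100) = 0.141
Q = 15800, so δQ = 0.141 × 15800 = 2220.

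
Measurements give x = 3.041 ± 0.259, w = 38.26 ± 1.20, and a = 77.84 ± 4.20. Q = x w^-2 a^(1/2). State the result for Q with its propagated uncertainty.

Relative error in a monomial: (δQ/Q)² = Σ (nᵢ · δxᵢ/xᵢ)².
  (1·δx/x)² = (1×0.0852)² = 0.00725;  (-2·δw/w)² = (-2×0.0314)² = 0.00393;  (½·δa/a)² = (0.5×0.0540)² = 0.000728
δQ/Q = √(0.0119) = 0.109
Q = 0.01833, so δQ = 0.109 × 0.01833 = 0.00200.

0.01833 ± 0.00200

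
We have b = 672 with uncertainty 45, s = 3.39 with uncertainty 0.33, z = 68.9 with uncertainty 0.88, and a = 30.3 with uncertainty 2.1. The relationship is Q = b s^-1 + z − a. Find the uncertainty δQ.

Let p = b·s^-1 = 198. δp/p = √((1·δb/b)² + (-1·δs/s)²) = √(0.00448 + 0.00948) = 0.118, so δp = 23.4.
Q = p + z − a: δQ = √(δp² + δz² + δa²) = √(549 + 0.774 + 4.41) = 23.5

23.5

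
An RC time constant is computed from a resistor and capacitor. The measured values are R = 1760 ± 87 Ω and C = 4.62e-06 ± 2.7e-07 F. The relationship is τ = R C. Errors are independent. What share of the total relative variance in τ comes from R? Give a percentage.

(δτ/τ)² = (1·δR/R)² + (1·δC/C)²
  R term: (1×0.0494)² = 0.00244
  C term: (1×0.0584)² = 0.00342
Total = 0.00586. Share from R = 0.00244/0.00586 = 0.417.

41.7%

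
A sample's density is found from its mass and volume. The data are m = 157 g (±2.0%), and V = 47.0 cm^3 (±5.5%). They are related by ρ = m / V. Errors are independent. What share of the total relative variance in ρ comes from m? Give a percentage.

(δρ/ρ)² = (1·δm/m)² + (-1·δV/V)²
  m term: (1×0.0200)² = 0.000400
  V term: (-1×0.0550)² = 0.00302
Total = 0.00343. Share from m = 0.000400/0.00343 = 0.117.

11.7%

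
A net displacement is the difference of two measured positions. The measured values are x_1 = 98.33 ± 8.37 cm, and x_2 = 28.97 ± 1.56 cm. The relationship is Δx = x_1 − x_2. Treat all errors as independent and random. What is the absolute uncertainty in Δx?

8.51 cm

For a sum/difference, combine absolute errors in quadrature:
  (δx_1)² = 70.1;  (δx_2)² = 2.43
δΔx = √(72.5) = 8.51 cm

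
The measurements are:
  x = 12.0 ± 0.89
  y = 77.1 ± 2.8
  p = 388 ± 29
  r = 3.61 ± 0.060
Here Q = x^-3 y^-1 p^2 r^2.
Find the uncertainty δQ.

4.01

Since Q is a product/quotient, work with relative uncertainties:
  (-3·δx/x)² = (-3×0.0742)² = 0.0495;  (-1·δy/y)² = (-1×0.0363)² = 0.00132;  (2·δp/p)² = (2×0.0747)² = 0.0223;  (2·δr/r)² = (2×0.0166)² = 0.00110
δQ/Q = √(0.0743) = 0.273
Q = 14.7, so δQ = 0.273 × 14.7 = 4.01.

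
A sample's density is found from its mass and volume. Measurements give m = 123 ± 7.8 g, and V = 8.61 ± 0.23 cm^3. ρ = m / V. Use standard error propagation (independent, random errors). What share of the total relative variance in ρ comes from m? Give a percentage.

(δρ/ρ)² = (1·δm/m)² + (-1·δV/V)²
  m term: (1×0.0634)² = 0.00402
  V term: (-1×0.0267)² = 0.000714
Total = 0.00474. Share from m = 0.00402/0.00474 = 0.849.

84.9%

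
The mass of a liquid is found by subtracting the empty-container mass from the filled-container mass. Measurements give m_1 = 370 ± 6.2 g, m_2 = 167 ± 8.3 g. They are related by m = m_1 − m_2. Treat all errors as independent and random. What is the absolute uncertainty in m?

Sums and differences: (δm)² = Σ (cᵢ δxᵢ)².
  (δm_1)² = 38.4;  (δm_2)² = 68.9
δm = √(107) = 10.4 g

10.4 g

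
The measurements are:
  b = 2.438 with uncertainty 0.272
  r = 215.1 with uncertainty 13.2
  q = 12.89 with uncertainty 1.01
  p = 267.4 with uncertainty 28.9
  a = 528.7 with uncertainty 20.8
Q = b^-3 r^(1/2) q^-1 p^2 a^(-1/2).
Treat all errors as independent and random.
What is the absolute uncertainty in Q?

99.5

Q is a product of powers, so relative uncertainties combine in quadrature:
  (-3·δb/b)² = (-3×0.112)² = 0.112;  (½·δr/r)² = (0.5×0.0614)² = 0.000941;  (-1·δq/q)² = (-1×0.0784)² = 0.00614;  (2·δp/p)² = (2×0.108)² = 0.0467;  (−½·δa/a)² = (-0.5×0.0393)² = 0.000387
δQ/Q = √(0.166) = 0.408
Q = 244.2, so δQ = 0.408 × 244.2 = 99.5.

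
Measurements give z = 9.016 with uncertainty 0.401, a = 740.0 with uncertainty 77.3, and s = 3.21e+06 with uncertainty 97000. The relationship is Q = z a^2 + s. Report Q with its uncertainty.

Let p = z·a^2 = 4.937e+06. δp/p = √((1·δz/z)² + (2·δa/a)²) = √(0.00198 + 0.0436) = 0.214, so δp = 1.05e+06.
Q = p + s: δQ = √(δp² + δs²) = √(1.11e+12 + 9.41e+09) = 1.06e+06
Q = 8.147e+06.

(8.147 ± 1.06) × 10^6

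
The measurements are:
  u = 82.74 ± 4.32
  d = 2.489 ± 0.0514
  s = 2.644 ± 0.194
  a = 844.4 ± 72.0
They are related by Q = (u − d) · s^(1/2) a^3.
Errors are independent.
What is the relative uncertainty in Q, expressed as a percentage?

26.4%

Let w = u − d = 80.25. δw = √(δu² + δd²) = √(18.7 + 0.00264) = 4.32, so δw/w = 0.0538.
Q is then a monomial in w, s, a:
δQ/Q = √((δw/w)² + (½·δs/s)² + (3·δa/a)²) = √(0.00290 + 0.00135 + 0.0654) = 0.264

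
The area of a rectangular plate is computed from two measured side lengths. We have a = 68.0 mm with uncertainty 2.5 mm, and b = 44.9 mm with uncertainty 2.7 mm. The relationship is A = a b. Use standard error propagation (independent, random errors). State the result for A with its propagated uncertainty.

3050 ± 215 mm^2

Products/powers → add relative errors in quadrature, weighted by exponent:
  (1·δa/a)² = (1×0.0368)² = 0.00135;  (1·δb/b)² = (1×0.0601)² = 0.00362
δA/A = √(0.00497) = 0.0705
A = 3050 mm^2, so δA = 0.0705 × 3050 = 215 mm^2.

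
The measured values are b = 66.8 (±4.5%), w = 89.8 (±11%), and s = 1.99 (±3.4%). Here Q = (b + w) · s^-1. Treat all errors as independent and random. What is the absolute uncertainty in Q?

5.84

Let u = b + w = 157. δu = √(δb² + δw²) = √(9.04 + 97.6) = 10.3, so δu/u = 0.0659.
Q is then a monomial in u, s:
δQ/Q = √((δu/u)² + (-1·δs/s)²) = √(0.00435 + 0.00116) = 0.0742
Q = 78.7, so δQ = 0.0742 × 78.7 = 5.84.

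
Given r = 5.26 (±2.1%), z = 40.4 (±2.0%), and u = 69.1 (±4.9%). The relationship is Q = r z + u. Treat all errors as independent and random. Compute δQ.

Let p = r·z = 213. δp/p = √((1·δr/r)² + (1·δz/z)²) = √(0.000441 + 0.000400) = 0.0290, so δp = 6.16.
Q = p + u: δQ = √(δp² + δu²) = √(38.0 + 11.5) = 7.03

7.03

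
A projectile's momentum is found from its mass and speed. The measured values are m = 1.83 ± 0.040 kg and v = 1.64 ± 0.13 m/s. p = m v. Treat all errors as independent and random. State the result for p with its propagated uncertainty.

3.00 ± 0.247 kg·m/s

Products/powers → add relative errors in quadrature, weighted by exponent:
  (1·δm/m)² = (1×0.0219)² = 0.000478;  (1·δv/v)² = (1×0.0793)² = 0.00628
δp/p = √(0.00676) = 0.0822
p = 3.00 kg·m/s, so δp = 0.0822 × 3.00 = 0.247 kg·m/s.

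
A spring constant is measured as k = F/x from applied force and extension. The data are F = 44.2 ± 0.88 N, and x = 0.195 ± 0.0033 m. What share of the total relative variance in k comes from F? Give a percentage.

(δk/k)² = (1·δF/F)² + (-1·δx/x)²
  F term: (1×0.0199)² = 0.000396
  x term: (-1×0.0169)² = 0.000286
Total = 0.000683. Share from F = 0.000396/0.000683 = 0.581.

58.1%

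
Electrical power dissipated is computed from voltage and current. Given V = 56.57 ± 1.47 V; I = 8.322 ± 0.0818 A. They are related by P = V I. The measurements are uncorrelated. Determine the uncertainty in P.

13.1 W

For a monomial P ∝ V, I, fractional errors add in quadrature:
  (1·δV/V)² = (1×0.0260)² = 0.000675;  (1·δI/I)² = (1×0.00983)² = 9.66e-05
δP/P = √(0.000772) = 0.0278
P = 470.8 W, so δP = 0.0278 × 470.8 = 13.1 W.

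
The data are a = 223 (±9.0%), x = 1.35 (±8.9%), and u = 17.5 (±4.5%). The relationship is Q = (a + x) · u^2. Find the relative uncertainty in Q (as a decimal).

Let w = a + x = 224. δw = √(δa² + δx²) = √(403 + 0.0144) = 20.1, so δw/w = 0.0895.
Q is then a monomial in w, u:
δQ/Q = √((δw/w)² + (2·δu/u)²) = √(0.00800 + 0.00810) = 0.127

0.127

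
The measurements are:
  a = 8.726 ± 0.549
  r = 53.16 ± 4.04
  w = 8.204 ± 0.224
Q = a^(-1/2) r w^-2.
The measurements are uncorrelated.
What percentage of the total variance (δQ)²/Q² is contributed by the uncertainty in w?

(δQ/Q)² = (−½·δa/a)² + (1·δr/r)² + (-2·δw/w)²
  a term: (-0.5×0.0629)² = 0.000990
  r term: (1×0.0760)² = 0.00578
  w term: (-2×0.0273)² = 0.00298
Total = 0.00975. Share from w = 0.00298/0.00975 = 0.306.

30.6%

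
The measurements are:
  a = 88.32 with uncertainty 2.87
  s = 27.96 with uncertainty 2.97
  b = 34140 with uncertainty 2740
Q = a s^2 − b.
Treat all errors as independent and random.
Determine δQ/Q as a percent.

Let p = a·s^2 = 69050. δp/p = √((1·δa/a)² + (2·δs/s)²) = √(0.00106 + 0.0451) = 0.215, so δp = 14800.
Q = p − b: δQ = √(δp² + δb²) = √(2.2e+08 + 7.51e+06) = 15100
Q = 34910, so δQ/Q = 15100/34910 = 0.432.

43.2%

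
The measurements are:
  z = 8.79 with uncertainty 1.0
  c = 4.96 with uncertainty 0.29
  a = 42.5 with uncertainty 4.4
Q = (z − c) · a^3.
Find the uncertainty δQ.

Let u = z − c = 3.83. δu = √(δz² + δc²) = √(1.00 + 0.0841) = 1.04, so δu/u = 0.272.
Q is then a monomial in u, a:
δQ/Q = √((δu/u)² + (3·δa/a)²) = √(0.0739 + 0.0965) = 0.413
Q = 2.94e+05, so δQ = 0.413 × 2.94e+05 = 1.21e+05.

1.21e+05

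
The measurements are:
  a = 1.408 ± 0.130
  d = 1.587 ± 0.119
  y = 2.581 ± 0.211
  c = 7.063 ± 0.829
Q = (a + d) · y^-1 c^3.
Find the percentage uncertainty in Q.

36.6%

Let u = a + d = 2.995. δu = √(δa² + δd²) = √(0.0169 + 0.0142) = 0.176, so δu/u = 0.0588.
Q is then a monomial in u, y, c:
δQ/Q = √((δu/u)² + (-1·δy/y)² + (3·δc/c)²) = √(0.00346 + 0.00668 + 0.124) = 0.366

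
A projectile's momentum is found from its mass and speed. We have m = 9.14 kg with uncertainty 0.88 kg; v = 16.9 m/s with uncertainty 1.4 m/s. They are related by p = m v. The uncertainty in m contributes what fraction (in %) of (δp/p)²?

(δp/p)² = (1·δm/m)² + (1·δv/v)²
  m term: (1×0.0963)² = 0.00927
  v term: (1×0.0828)² = 0.00686
Total = 0.0161. Share from m = 0.00927/0.0161 = 0.575.

57.5%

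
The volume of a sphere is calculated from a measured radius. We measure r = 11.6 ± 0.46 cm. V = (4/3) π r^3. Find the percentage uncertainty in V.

V is a product of powers, so relative uncertainties combine in quadrature:
  (3·δr/r)² = (3×0.0397)² = 0.0142
δV/V = √(0.0142) = 0.119

11.9%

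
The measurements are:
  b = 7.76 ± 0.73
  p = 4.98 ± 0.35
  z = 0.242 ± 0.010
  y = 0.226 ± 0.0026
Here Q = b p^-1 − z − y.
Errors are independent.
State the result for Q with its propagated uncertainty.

Let w = b·p^-1 = 1.56. δw/w = √((1·δb/b)² + (-1·δp/p)²) = √(0.00885 + 0.00494) = 0.117, so δw = 0.183.
Q = w − z − y: δQ = √(δw² + δz² + δy²) = √(0.0335 + 0.000100 + 6.76e-06) = 0.183
Q = 1.09.

1.09 ± 0.183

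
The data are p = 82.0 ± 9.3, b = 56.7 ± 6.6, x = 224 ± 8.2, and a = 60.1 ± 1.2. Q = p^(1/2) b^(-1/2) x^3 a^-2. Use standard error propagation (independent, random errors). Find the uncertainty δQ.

Products/powers → add relative errors in quadrature, weighted by exponent:
  (½·δp/p)² = (0.5×0.113)² = 0.00322;  (−½·δb/b)² = (-0.5×0.116)² = 0.00339;  (3·δx/x)² = (3×0.0366)² = 0.0121;  (-2·δa/a)² = (-2×0.0200)² = 0.00159
δQ/Q = √(0.0203) = 0.142
Q = 3740, so δQ = 0.142 × 3740 = 533.

533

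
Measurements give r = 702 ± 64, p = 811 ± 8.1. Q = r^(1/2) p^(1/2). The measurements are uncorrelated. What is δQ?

Q is a product of powers, so relative uncertainties combine in quadrature:
  (½·δr/r)² = (0.5×0.0912)² = 0.00208;  (½·δp/p)² = (0.5×0.00999)² = 2.49e-05
δQ/Q = √(0.00210) = 0.0459
Q = 755, so δQ = 0.0459 × 755 = 34.6.

34.6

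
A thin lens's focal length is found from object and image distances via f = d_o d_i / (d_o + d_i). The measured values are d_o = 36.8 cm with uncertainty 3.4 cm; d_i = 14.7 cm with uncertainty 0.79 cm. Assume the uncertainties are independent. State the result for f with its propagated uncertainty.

∂f/∂d_o = (d_i/(d_o+d_i))² = 0.0815;  ∂f/∂d_i = (d_o/(d_o+d_i))² = 0.511
δf = √((∂f/∂d_o · δd_o)² + (∂f/∂d_i · δd_i)²) = √(0.0767 + 0.163) = 0.489 cm
f = 10.5 cm.

10.5 ± 0.489 cm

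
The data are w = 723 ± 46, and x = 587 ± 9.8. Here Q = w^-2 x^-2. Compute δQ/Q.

0.132

Products/powers → add relative errors in quadrature, weighted by exponent:
  (-2·δw/w)² = (-2×0.0636)² = 0.0162;  (-2·δx/x)² = (-2×0.0167)² = 0.00111
δQ/Q = √(0.0173) = 0.132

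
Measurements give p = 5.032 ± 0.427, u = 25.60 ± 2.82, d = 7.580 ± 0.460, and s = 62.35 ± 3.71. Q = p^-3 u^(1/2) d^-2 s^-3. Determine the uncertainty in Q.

9.65e-10

Since Q is a product/quotient, work with relative uncertainties:
  (-3·δp/p)² = (-3×0.0849)² = 0.0648;  (½·δu/u)² = (0.5×0.110)² = 0.00303;  (-2·δd/d)² = (-2×0.0607)² = 0.0147;  (-3·δs/s)² = (-3×0.0595)² = 0.0319
δQ/Q = √(0.114) = 0.338
Q = 2.851e-09, so δQ = 0.338 × 2.851e-09 = 9.65e-10.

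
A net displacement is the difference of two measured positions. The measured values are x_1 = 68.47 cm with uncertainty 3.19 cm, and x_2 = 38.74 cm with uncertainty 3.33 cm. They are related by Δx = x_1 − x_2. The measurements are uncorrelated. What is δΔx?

Absolute uncertainties add in quadrature for a linear combination:
  (δx_1)² = 10.2;  (δx_2)² = 11.1
δΔx = √(21.3) = 4.61 cm

4.61 cm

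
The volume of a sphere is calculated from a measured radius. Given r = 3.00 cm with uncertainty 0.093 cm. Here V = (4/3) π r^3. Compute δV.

Each factor contributes (exponent × relative error)² to (δV/V)²:
  (3·δr/r)² = (3×0.0310)² = 0.00865
δV/V = √(0.00865) = 0.0930
V = 113 cm^3, so δV = 0.0930 × 113 = 10.5 cm^3.

10.5 cm^3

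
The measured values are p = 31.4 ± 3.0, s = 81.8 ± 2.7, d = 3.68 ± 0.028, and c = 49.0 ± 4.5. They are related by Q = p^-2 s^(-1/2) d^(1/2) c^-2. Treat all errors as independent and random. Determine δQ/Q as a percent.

Q is a product of powers, so relative uncertainties combine in quadrature:
  (-2·δp/p)² = (-2×0.0955)² = 0.0365;  (−½·δs/s)² = (-0.5×0.0330)² = 0.000272;  (½·δd/d)² = (0.5×0.00761)² = 1.45e-05;  (-2·δc/c)² = (-2×0.0918)² = 0.0337
δQ/Q = √(0.0705) = 0.266

26.6%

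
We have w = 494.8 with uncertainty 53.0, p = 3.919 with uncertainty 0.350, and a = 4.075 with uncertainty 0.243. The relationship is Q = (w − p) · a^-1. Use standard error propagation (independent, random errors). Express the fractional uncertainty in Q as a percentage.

12.3%

Let u = w − p = 490.9. δu = √(δw² + δp²) = √(2810 + 0.122) = 53.0, so δu/u = 0.108.
Q is then a monomial in u, a:
δQ/Q = √((δu/u)² + (-1·δa/a)²) = √(0.0117 + 0.00356) = 0.123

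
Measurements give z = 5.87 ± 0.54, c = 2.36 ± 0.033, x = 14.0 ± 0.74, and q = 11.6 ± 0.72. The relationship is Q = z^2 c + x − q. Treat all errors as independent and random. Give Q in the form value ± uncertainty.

Let p = z^2·c = 81.3. δp/p = √((2·δz/z)² + (1·δc/c)²) = √(0.0339 + 0.000196) = 0.185, so δp = 15.0.
Q = p + x − q: δQ = √(δp² + δx² + δq²) = √(225 + 0.548 + 0.518) = 15.0
Q = 83.7.

83.7 ± 15.0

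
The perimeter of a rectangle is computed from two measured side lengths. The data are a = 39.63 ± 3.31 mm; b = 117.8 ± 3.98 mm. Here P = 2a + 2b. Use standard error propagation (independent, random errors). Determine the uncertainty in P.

Each term contributes (cᵢ δxᵢ)² to (δP)²:
  (2·δa)² = 43.8;  (2·δb)² = 63.4
δP = √(107) = 10.4 mm

10.4 mm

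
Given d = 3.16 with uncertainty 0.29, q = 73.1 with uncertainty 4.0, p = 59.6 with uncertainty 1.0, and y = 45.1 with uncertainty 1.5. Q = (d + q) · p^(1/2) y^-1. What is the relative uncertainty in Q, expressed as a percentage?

Let u = d + q = 76.3. δu = √(δd² + δq²) = √(0.0841 + 16.0) = 4.01, so δu/u = 0.0526.
Q is then a monomial in u, p, y:
δQ/Q = √((δu/u)² + (½·δp/p)² + (-1·δy/y)²) = √(0.00277 + 7.04e-05 + 0.00111) = 0.0628

6.28%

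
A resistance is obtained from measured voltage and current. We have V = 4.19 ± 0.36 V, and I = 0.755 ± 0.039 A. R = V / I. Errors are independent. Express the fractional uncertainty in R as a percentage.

10.0%

Relative error in a monomial: (δR/R)² = Σ (nᵢ · δxᵢ/xᵢ)².
  (1·δV/V)² = (1×0.0859)² = 0.00738;  (-1·δI/I)² = (-1×0.0517)² = 0.00267
δR/R = √(0.0101) = 0.100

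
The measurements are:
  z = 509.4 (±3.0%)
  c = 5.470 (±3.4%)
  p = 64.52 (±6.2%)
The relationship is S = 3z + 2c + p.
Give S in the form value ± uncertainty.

1604 ± 46.0

For a sum/difference, combine absolute errors in quadrature:
  (3·δz)² = 2100;  (2·δc)² = 0.138;  (δp)² = 16.0
δS = √(2120) = 46.0
S = 1604.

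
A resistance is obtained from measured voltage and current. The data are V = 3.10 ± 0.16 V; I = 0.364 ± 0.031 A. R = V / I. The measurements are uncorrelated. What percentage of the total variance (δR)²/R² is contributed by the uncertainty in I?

(δR/R)² = (1·δV/V)² + (-1·δI/I)²
  V term: (1×0.0516)² = 0.00266
  I term: (-1×0.0852)² = 0.00725
Total = 0.00992. Share from I = 0.00725/0.00992 = 0.731.

73.1%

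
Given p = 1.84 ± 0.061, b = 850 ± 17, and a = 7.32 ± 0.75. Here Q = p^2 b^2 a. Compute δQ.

Q is a product of powers, so relative uncertainties combine in quadrature:
  (2·δp/p)² = (2×0.0332)² = 0.00440;  (2·δb/b)² = (2×0.0200)² = 0.00160;  (1·δa/a)² = (1×0.102)² = 0.0105
δQ/Q = √(0.0165) = 0.128
Q = 1.79e+07, so δQ = 0.128 × 1.79e+07 = 2.3e+06.

2.3e+06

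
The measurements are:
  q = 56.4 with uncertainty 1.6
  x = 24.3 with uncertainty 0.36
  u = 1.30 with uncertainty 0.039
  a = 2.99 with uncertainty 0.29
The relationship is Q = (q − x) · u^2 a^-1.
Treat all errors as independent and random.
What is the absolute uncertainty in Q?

Let w = q − x = 32.1. δw = √(δq² + δx²) = √(2.56 + 0.130) = 1.64, so δw/w = 0.0511.
Q is then a monomial in w, u, a:
δQ/Q = √((δw/w)² + (2·δu/u)² + (-1·δa/a)²) = √(0.00261 + 0.00360 + 0.00941) = 0.125
Q = 18.1, so δQ = 0.125 × 18.1 = 2.27.

2.27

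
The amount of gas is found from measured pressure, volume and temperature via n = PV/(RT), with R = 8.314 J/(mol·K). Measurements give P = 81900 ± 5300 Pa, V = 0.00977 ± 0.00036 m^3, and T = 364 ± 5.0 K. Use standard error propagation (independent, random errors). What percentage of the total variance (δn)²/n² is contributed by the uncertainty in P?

73.0%

(δn/n)² = (1·δP/P)² + (1·δV/V)² + (-1·δT/T)²
  P term: (1×0.0647)² = 0.00419
  V term: (1×0.0368)² = 0.00136
  T term: (-1×0.0137)² = 0.000189
Total = 0.00573. Share from P = 0.00419/0.00573 = 0.730.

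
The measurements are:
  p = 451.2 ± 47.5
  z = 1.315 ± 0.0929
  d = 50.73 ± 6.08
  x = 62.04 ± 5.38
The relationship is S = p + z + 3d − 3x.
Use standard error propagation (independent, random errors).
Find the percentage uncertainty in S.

12.8%

Each term contributes (cᵢ δxᵢ)² to (δS)²:
  (δp)² = 2260;  (δz)² = 0.00863;  (3·δd)² = 333;  (3·δx)² = 260
δS = √(2850) = 53.4
S = 418.6, so δS/S = 53.4/418.6 = 0.128.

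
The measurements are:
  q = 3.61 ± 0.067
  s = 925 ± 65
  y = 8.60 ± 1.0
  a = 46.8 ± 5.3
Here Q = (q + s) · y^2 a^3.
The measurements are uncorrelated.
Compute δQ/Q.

0.418

Let u = q + s = 929. δu = √(δq² + δs²) = √(0.00449 + 4220) = 65.0, so δu/u = 0.0700.
Q is then a monomial in u, y, a:
δQ/Q = √((δu/u)² + (2·δy/y)² + (3·δa/a)²) = √(0.00490 + 0.0541 + 0.115) = 0.418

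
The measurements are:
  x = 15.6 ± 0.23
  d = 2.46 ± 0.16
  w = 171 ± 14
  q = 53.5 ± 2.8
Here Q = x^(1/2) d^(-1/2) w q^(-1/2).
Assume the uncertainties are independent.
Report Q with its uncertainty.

Products/powers → add relative errors in quadrature, weighted by exponent:
  (½·δx/x)² = (0.5×0.0147)² = 5.43e-05;  (−½·δd/d)² = (-0.5×0.0650)² = 0.00106;  (1·δw/w)² = (1×0.0819)² = 0.00670;  (−½·δq/q)² = (-0.5×0.0523)² = 0.000685
δQ/Q = √(0.00850) = 0.0922
Q = 58.9, so δQ = 0.0922 × 58.9 = 5.43.

58.9 ± 5.43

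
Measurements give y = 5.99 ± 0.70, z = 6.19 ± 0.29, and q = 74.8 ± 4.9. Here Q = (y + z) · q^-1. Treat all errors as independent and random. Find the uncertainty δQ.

Let u = y + z = 12.2. δu = √(δy² + δz²) = √(0.490 + 0.0841) = 0.758, so δu/u = 0.0622.
Q is then a monomial in u, q:
δQ/Q = √((δu/u)² + (-1·δq/q)²) = √(0.00387 + 0.00429) = 0.0903
Q = 0.163, so δQ = 0.0903 × 0.163 = 0.0147.

0.0147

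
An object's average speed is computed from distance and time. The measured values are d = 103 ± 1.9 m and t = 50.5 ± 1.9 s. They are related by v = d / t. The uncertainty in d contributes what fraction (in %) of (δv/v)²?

(δv/v)² = (1·δd/d)² + (-1·δt/t)²
  d term: (1×0.0184)² = 0.000340
  t term: (-1×0.0376)² = 0.00142
Total = 0.00176. Share from d = 0.000340/0.00176 = 0.194.

19.4%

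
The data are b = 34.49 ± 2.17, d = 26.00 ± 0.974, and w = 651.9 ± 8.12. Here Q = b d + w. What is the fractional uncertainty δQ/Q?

0.0427

Let p = b·d = 896.7. δp/p = √((1·δb/b)² + (1·δd/d)²) = √(0.00396 + 0.00140) = 0.0732, so δp = 65.7.
Q = p + w: δQ = √(δp² + δw²) = √(4310 + 65.9) = 66.2
Q = 1549, so δQ/Q = 66.2/1549 = 0.0427.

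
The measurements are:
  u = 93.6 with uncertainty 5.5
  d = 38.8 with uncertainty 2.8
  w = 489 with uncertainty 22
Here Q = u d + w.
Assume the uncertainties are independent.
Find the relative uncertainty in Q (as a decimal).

Let p = u·d = 3630. δp/p = √((1·δu/u)² + (1·δd/d)²) = √(0.00345 + 0.00521) = 0.0931, so δp = 338.
Q = p + w: δQ = √(δp² + δw²) = √(1.14e+05 + 484) = 339
Q = 4120, so δQ/Q = 339/4120 = 0.0822.

0.0822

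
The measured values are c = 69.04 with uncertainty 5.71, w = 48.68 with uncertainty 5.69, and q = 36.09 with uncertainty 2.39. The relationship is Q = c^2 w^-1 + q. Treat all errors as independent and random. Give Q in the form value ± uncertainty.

Let p = c^2·w^-1 = 97.92. δp/p = √((2·δc/c)² + (-1·δw/w)²) = √(0.0274 + 0.0137) = 0.203, so δp = 19.8.
Q = p + q: δQ = √(δp² + δq²) = √(393 + 5.71) = 20.0
Q = 134.0.

134.0 ± 20.0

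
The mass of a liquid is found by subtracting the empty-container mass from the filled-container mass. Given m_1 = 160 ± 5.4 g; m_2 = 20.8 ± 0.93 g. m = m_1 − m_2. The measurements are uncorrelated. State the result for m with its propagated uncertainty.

139 ± 5.48 g

Each term contributes (cᵢ δxᵢ)² to (δm)²:
  (δm_1)² = 29.2;  (δm_2)² = 0.865
δm = √(30.0) = 5.48 g
m = 139 g.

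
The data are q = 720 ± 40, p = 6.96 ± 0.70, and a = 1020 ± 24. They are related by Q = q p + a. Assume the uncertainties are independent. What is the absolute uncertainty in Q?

576

Let w = q·p = 5010. δw/w = √((1·δq/q)² + (1·δp/p)²) = √(0.00309 + 0.0101) = 0.115, so δw = 576.
Q = w + a: δQ = √(δw² + δa²) = √(3.32e+05 + 576) = 576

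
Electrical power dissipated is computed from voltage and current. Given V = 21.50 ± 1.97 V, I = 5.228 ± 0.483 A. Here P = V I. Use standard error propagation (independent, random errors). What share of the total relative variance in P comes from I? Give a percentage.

50.4%

(δP/P)² = (1·δV/V)² + (1·δI/I)²
  V term: (1×0.0916)² = 0.00840
  I term: (1×0.0924)² = 0.00854
Total = 0.0169. Share from I = 0.00854/0.0169 = 0.504.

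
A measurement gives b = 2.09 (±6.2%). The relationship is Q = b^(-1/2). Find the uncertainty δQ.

Q ∝ b^(-1/2), so δQ/Q = |−½| · δb/b = 0.5 × 0.0620 = 0.0310.
Q = 0.692, so δQ = 0.0310 × 0.692 = 0.0214.

0.0214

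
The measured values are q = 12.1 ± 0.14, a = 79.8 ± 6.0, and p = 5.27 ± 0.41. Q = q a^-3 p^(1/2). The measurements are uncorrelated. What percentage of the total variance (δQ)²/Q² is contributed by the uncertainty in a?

96.9%

(δQ/Q)² = (1·δq/q)² + (-3·δa/a)² + (½·δp/p)²
  q term: (1×0.0116)² = 0.000134
  a term: (-3×0.0752)² = 0.0509
  p term: (0.5×0.0778)² = 0.00151
Total = 0.0525. Share from a = 0.0509/0.0525 = 0.969.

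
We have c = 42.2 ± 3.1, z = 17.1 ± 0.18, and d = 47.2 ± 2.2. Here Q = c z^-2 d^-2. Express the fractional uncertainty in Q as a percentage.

Products/powers → add relative errors in quadrature, weighted by exponent:
  (1·δc/c)² = (1×0.0735)² = 0.00540;  (-2·δz/z)² = (-2×0.0105)² = 0.000443;  (-2·δd/d)² = (-2×0.0466)² = 0.00869
δQ/Q = √(0.0145) = 0.121

12.1%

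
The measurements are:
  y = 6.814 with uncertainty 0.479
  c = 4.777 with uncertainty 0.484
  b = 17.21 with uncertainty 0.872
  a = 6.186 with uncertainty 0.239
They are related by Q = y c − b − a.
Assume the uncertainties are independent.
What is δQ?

Let p = y·c = 32.55. δp/p = √((1·δy/y)² + (1·δc/c)²) = √(0.00494 + 0.0103) = 0.123, so δp = 4.01.
Q = p − b − a: δQ = √(δp² + δb² + δa²) = √(16.1 + 0.760 + 0.0571) = 4.11

4.11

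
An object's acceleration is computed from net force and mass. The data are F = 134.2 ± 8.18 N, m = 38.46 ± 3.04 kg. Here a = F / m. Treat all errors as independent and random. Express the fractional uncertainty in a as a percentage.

9.98%

Since a is a product/quotient, work with relative uncertainties:
  (1·δF/F)² = (1×0.0610)² = 0.00372;  (-1·δm/m)² = (-1×0.0790)² = 0.00625
δa/a = √(0.00996) = 0.0998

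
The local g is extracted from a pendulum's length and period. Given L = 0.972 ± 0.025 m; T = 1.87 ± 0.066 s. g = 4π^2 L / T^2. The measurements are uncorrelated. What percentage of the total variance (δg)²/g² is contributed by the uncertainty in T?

88.3%

(δg/g)² = (1·δL/L)² + (-2·δT/T)²
  L term: (1×0.0257)² = 0.000662
  T term: (-2×0.0353)² = 0.00498
Total = 0.00564. Share from T = 0.00498/0.00564 = 0.883.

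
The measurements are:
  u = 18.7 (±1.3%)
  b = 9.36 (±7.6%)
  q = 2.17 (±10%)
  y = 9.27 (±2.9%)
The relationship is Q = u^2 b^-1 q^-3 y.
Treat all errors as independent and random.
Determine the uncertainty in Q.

Relative error in a monomial: (δQ/Q)² = Σ (nᵢ · δxᵢ/xᵢ)².
  (2·δu/u)² = (2×0.0130)² = 0.000676;  (-1·δb/b)² = (-1×0.0760)² = 0.00578;  (-3·δq/q)² = (-3×0.100)² = 0.0900;  (1·δy/y)² = (1×0.0290)² = 0.000841
δQ/Q = √(0.0973) = 0.312
Q = 33.9, so δQ = 0.312 × 33.9 = 10.6.

10.6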